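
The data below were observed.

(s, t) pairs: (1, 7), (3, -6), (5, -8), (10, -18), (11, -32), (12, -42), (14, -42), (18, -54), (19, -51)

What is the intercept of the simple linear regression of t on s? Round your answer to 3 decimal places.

7.348

n = 9, Σx = 93, Σy = -246, Σxy = -3616, Σx² = 1281
Sxx = Σx² − (Σx)²/n = 1281 − 961 = 320
Sxy = Σxy − (Σx)(Σy)/n = -3616 − (-2542) = -1074
b = Sxy/Sxx = -1074/320 = -3.35625
a = ȳ − b·x̄ = -27.333333 − (-3.35625)·10.333333 = 7.347917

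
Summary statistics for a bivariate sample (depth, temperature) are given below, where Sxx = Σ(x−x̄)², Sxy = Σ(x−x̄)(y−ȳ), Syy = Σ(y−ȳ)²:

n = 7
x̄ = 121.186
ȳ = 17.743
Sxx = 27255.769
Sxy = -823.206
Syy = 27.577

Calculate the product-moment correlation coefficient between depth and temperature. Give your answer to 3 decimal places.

r = Sxy/√(Sxx·Syy) = -823.206/√(751632.341713) = -823.206/866.967324 = -0.949524

-0.950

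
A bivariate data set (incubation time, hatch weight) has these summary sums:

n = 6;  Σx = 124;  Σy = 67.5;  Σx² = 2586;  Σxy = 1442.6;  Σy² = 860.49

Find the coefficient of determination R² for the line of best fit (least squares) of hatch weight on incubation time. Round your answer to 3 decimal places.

0.960

Sxx = Σx² − (Σx)²/n = 2586 − 2562.666667 = 23.333333
Sxy = Σxy − (Σx)(Σy)/n = 1442.6 − 1395 = 47.6
Syy = Σy² − (Σy)²/n = 860.49 − 759.375 = 101.115
R² = Sxy²/(Sxx·Syy) = (47.6)²/(23.333333·101.115) = 0.960332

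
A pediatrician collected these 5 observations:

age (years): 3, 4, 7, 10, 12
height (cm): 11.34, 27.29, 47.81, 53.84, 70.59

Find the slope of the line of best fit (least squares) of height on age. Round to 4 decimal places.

5.8685

n = 5, Σx = 36, Σy = 210.87, Σxy = 1863.33, Σx² = 318
Sxx = Σx² − (Σx)²/n = 318 − 259.2 = 58.8
Sxy = Σxy − (Σx)(Σy)/n = 1863.33 − 1518.264 = 345.066
b = Sxy/Sxx = 345.066/58.8 = 5.868469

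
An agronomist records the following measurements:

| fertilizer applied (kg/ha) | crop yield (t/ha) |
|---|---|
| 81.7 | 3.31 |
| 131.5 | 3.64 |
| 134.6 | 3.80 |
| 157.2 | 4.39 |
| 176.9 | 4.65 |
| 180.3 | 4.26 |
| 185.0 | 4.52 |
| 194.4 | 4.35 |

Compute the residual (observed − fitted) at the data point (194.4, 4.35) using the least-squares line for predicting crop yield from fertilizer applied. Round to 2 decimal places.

-0.22

n = 8, Σx = 1241.6, Σy = 32.92, Σxy = 5223.178, Σx² = 202614.2
Sxx = Σx² − (Σx)²/n = 202614.2 − 192696.32 = 9917.88
Sxy = Σxy − (Σx)(Σy)/n = 5223.178 − 5109.184 = 113.994
b = Sxy/Sxx = 113.994/9917.88 = 0.011494
a = ȳ − b·x̄ = 4.115 − 0.011494·155.2 = 2.331164
ŷ(194.4) = 2.331164 + 0.011494·194.4 = 4.565556
residual = y − ŷ = 4.35 − 4.565556 = -0.215556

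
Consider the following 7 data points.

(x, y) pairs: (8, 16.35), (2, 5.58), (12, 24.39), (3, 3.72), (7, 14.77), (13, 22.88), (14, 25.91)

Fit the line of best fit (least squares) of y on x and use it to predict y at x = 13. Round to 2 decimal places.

24.59

n = 7, Σx = 59, Σy = 113.6, Σxy = 1209.37, Σx² = 635
Sxx = Σx² − (Σx)²/n = 635 − 497.285714 = 137.714286
Sxy = Σxy − (Σx)(Σy)/n = 1209.37 − 957.485714 = 251.884286
b = Sxy/Sxx = 251.884286/137.714286 = 1.829035
a = ȳ − b·x̄ = 16.228571 − 1.829035·8.428571 = 0.812417
ŷ(13) = a + b·13 = 0.812417 + 1.829035·13 = 24.589876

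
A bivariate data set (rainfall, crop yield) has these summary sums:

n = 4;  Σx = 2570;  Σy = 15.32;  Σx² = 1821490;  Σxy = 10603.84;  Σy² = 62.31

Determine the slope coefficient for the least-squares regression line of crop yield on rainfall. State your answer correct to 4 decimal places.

0.0045

Sxx = Σx² − (Σx)²/n = 1821490 − 1651225 = 170265
Sxy = Σxy − (Σx)(Σy)/n = 10603.84 − 9843.1 = 760.74
b = Sxy/Sxx = 760.74/170265 = 0.004468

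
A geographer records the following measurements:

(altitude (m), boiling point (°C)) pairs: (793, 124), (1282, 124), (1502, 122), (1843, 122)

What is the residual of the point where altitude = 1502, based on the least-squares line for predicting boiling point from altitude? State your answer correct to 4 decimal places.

n = 4, Σx = 5420, Σy = 492, Σxy = 665390, Σx² = 7925026
Sxx = Σx² − (Σx)²/n = 7925026 − 7344100 = 580926
Sxy = Σxy − (Σx)(Σy)/n = 665390 − 666660 = -1270
b = Sxy/Sxx = -1270/580926 = -0.002186
a = ȳ − b·x̄ = 123 − (-0.002186)·1355 = 125.962253
ŷ(1502) = 125.962253 + (-0.002186)·1502 = 122.678634
residual = y − ŷ = 122 − 122.678634 = -0.678634

-0.6786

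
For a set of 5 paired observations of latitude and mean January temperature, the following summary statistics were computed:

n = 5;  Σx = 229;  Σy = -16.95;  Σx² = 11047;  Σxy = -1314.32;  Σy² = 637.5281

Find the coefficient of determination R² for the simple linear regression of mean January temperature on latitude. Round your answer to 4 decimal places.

Sxx = Σx² − (Σx)²/n = 11047 − 10488.2 = 558.8
Sxy = Σxy − (Σx)(Σy)/n = -1314.32 − (-776.31) = -538.01
Syy = Σy² − (Σy)²/n = 637.5281 − 57.4605 = 580.0676
R² = Sxy²/(Sxx·Syy) = (-538.01)²/(558.8·580.0676) = 0.892988

0.8930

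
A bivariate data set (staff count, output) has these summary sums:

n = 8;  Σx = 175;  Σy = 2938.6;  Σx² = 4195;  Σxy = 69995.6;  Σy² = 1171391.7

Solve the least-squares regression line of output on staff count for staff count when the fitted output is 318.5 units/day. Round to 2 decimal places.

Sxx = Σx² − (Σx)²/n = 4195 − 3828.125 = 366.875
Sxy = Σxy − (Σx)(Σy)/n = 69995.6 − 64281.875 = 5713.725
b = Sxy/Sxx = 5713.725/366.875 = 15.574037
a = ȳ − b·x̄ = 367.325 − 15.574037·21.875 = 26.642930
Set a + b·x = 318.5: x = (318.5 − 26.642930) / 15.574037 = 18.739975

18.74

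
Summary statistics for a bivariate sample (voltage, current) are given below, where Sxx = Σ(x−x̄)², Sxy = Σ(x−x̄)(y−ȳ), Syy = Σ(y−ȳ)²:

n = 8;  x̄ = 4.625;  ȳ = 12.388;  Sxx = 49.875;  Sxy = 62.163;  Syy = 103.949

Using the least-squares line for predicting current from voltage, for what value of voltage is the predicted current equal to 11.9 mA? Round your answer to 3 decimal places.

4.233

b = Sxy/Sxx = 62.163/49.875 = 1.246376
a = ȳ − b·x̄ = 12.388 − 1.246376·4.625 = 6.623511
Set a + b·x = 11.9: x = (11.9 − 6.623511) / 1.246376 = 4.233465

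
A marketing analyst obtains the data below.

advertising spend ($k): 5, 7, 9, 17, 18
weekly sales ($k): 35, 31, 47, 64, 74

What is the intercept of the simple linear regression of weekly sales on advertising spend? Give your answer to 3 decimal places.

16.489

n = 5, Σx = 56, Σy = 251, Σxy = 3235, Σx² = 768
Sxx = Σx² − (Σx)²/n = 768 − 627.2 = 140.8
Sxy = Σxy − (Σx)(Σy)/n = 3235 − 2811.2 = 423.8
b = Sxy/Sxx = 423.8/140.8 = 3.009943
a = ȳ − b·x̄ = 50.2 − 3.009943·11.2 = 16.488636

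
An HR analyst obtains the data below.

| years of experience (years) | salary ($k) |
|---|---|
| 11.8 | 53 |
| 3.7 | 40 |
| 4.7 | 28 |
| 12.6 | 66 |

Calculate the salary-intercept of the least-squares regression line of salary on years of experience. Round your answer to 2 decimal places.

21.04

n = 4, Σx = 32.8, Σy = 187, Σxy = 1736.6, Σx² = 333.78
Sxx = Σx² − (Σx)²/n = 333.78 − 268.96 = 64.82
Sxy = Σxy − (Σx)(Σy)/n = 1736.6 − 1533.4 = 203.2
b = Sxy/Sxx = 203.2/64.82 = 3.134835
a = ȳ − b·x̄ = 46.75 − 3.134835·8.2 = 21.044354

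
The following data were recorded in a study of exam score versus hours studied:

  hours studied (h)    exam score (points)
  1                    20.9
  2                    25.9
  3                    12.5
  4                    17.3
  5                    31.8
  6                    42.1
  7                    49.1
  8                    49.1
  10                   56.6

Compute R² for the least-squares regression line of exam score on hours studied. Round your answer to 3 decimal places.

n = 9, Σx = 46, Σy = 305.3, Σxy = 1893.5, Σx² = 304, Σy² = 12371.99
Sxx = Σx² − (Σx)²/n = 304 − 235.111111 = 68.888889
Sxy = Σxy − (Σx)(Σy)/n = 1893.5 − 1560.422222 = 333.077778
Syy = Σy² − (Σy)²/n = 12371.99 − 10356.454444 = 2015.535556
R² = Sxy²/(Sxx·Syy) = (333.077778)²/(68.888889·2015.535556) = 0.799009

0.799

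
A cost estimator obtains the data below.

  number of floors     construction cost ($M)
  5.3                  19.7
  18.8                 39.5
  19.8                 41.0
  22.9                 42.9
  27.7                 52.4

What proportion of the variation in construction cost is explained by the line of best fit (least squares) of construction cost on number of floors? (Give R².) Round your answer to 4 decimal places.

0.9915

n = 5, Σx = 94.5, Σy = 195.5, Σxy = 4092.7, Σx² = 2065.27, Σy² = 8215.51
Sxx = Σx² − (Σx)²/n = 2065.27 − 1786.05 = 279.22
Sxy = Σxy − (Σx)(Σy)/n = 4092.7 − 3694.95 = 397.75
Syy = Σy² − (Σy)²/n = 8215.51 − 7644.05 = 571.46
R² = Sxy²/(Sxx·Syy) = (397.75)²/(279.22·571.46) = 0.991489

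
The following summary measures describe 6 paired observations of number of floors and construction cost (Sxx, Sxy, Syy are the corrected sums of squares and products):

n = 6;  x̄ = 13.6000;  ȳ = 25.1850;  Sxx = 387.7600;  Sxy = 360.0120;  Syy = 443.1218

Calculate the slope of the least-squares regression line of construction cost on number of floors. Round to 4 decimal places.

0.9284

b = Sxy/Sxx = 360.012/387.76 = 0.928440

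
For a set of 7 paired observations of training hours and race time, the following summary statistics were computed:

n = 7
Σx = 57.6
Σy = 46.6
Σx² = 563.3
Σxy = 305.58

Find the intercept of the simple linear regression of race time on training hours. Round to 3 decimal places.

Sxx = Σx² − (Σx)²/n = 563.3 − 473.965714 = 89.334286
Sxy = Σxy − (Σx)(Σy)/n = 305.58 − 383.451429 = -77.871429
b = Sxy/Sxx = -77.871429/89.334286 = -0.871686
a = ȳ − b·x̄ = 6.657143 − (-0.871686)·8.228571 = 13.829872

13.830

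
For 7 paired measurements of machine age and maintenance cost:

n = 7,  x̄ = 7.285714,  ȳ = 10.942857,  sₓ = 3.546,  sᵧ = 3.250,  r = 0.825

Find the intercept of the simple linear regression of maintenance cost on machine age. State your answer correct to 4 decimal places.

5.4339

b = r · sᵧ/sₓ = 0.825 · 3.25/3.546 = 0.756134
a = ȳ − b·x̄ = 10.942857 − 0.756134·7.285714 = 5.433883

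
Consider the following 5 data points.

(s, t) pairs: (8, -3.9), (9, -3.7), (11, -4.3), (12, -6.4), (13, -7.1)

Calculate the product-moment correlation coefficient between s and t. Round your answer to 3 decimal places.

-0.901

n = 5, Σx = 53, Σy = -25.4, Σxy = -280.9, Σx² = 579, Σy² = 138.76
Sxx = Σx² − (Σx)²/n = 579 − 561.8 = 17.2
Sxy = Σxy − (Σx)(Σy)/n = -280.9 − (-269.24) = -11.66
Syy = Σy² − (Σy)²/n = 138.76 − 129.032 = 9.728
r = Sxy/√(Sxx·Syy) = -11.66/√(167.3216) = -11.66/12.935285 = -0.901410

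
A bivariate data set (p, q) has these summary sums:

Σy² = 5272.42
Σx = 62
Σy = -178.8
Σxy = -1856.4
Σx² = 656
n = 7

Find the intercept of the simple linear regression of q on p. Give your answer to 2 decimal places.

-2.94

Sxx = Σx² − (Σx)²/n = 656 − 549.142857 = 106.857143
Sxy = Σxy − (Σx)(Σy)/n = -1856.4 − (-1583.657143) = -272.742857
b = Sxy/Sxx = -272.742857/106.857143 = -2.552406
a = ȳ − b·x̄ = -25.542857 − (-2.552406)·8.857143 = -2.935829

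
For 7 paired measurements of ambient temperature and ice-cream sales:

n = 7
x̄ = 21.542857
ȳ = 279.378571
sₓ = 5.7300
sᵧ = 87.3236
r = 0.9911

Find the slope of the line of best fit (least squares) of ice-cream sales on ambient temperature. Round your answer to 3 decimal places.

15.104

b = r · sᵧ/sₓ = 0.9911 · 87.3236/5.73 = 15.104087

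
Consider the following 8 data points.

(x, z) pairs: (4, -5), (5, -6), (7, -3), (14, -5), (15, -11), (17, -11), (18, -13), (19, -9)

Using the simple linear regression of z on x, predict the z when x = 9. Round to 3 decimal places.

-6.338

n = 8, Σx = 99, Σy = -63, Σxy = -898, Σx² = 1485
Sxx = Σx² − (Σx)²/n = 1485 − 1225.125 = 259.875
Sxy = Σxy − (Σx)(Σy)/n = -898 − (-779.625) = -118.375
b = Sxy/Sxx = -118.375/259.875 = -0.455507
a = ȳ − b·x̄ = -7.875 − (-0.455507)·12.375 = -2.238095
ŷ(9) = a + b·9 = -2.238095 + (-0.455507)·9 = -6.337662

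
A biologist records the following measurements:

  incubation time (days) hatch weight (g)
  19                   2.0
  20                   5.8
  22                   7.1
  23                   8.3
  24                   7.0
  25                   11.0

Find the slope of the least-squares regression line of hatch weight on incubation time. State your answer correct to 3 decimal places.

1.149

n = 6, Σx = 133, Σy = 41.2, Σxy = 944.1, Σx² = 2975
Sxx = Σx² − (Σx)²/n = 2975 − 2948.166667 = 26.833333
Sxy = Σxy − (Σx)(Σy)/n = 944.1 − 913.266667 = 30.833333
b = Sxy/Sxx = 30.833333/26.833333 = 1.149068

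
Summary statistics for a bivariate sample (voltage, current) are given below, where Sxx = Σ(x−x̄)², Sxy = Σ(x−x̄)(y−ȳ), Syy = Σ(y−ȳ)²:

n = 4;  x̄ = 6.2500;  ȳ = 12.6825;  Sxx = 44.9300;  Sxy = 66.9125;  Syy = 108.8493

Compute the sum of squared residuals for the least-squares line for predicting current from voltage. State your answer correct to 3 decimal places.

b = Sxy/Sxx = 66.9125/44.93 = 1.489261
SSE = Syy − b·Sxy = 108.8493 − 1.489261·66.9125 = 9.199118

9.199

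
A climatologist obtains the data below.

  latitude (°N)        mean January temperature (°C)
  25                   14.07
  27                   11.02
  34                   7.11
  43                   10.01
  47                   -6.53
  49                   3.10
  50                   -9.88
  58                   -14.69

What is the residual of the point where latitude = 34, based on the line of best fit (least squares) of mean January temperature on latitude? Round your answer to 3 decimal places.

n = 8, Σx = 333, Σy = 14.21, Σxy = -179.57, Σx² = 14833
Sxx = Σx² − (Σx)²/n = 14833 − 13861.125 = 971.875
Sxy = Σxy − (Σx)(Σy)/n = -179.57 − 591.49125 = -771.06125
b = Sxy/Sxx = -771.06125/971.875 = -0.793375
a = ȳ − b·x̄ = 1.77625 − (-0.793375)·41.625 = 34.800481
ŷ(34) = 34.800481 + (-0.793375)·34 = 7.825734
residual = y − ŷ = 7.11 − 7.825734 = -0.715734

-0.716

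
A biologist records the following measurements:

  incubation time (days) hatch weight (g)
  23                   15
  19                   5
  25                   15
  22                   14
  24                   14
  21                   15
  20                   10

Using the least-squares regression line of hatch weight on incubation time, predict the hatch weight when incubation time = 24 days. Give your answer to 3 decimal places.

n = 7, Σx = 154, Σy = 88, Σxy = 1974, Σx² = 3416
Sxx = Σx² − (Σx)²/n = 3416 − 3388 = 28
Sxy = Σxy − (Σx)(Σy)/n = 1974 − 1936 = 38
b = Sxy/Sxx = 38/28 = 1.357143
a = ȳ − b·x̄ = 12.571429 − 1.357143·22 = -17.285714
ŷ(24) = a + b·24 = -17.285714 + 1.357143·24 = 15.285714

15.286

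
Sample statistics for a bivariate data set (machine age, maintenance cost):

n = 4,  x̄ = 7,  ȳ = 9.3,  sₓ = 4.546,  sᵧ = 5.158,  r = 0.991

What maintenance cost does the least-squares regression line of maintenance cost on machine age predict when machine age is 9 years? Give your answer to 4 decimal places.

11.5488

b = r · sᵧ/sₓ = 0.991 · 5.158/4.546 = 1.124412
a = ȳ − b·x̄ = 9.3 − 1.124412·7 = 1.429114
ŷ(9) = a + b·9 = 1.429114 + 1.124412·9 = 11.548824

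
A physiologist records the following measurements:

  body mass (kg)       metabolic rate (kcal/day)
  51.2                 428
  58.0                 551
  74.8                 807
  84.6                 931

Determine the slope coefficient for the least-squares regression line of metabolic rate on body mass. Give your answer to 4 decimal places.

15.0485

n = 4, Σx = 268.6, Σy = 2717, Σxy = 192997.8, Σx² = 18737.64
Sxx = Σx² − (Σx)²/n = 18737.64 − 18036.49 = 701.15
Sxy = Σxy − (Σx)(Σy)/n = 192997.8 − 182446.55 = 10551.25
b = Sxy/Sxx = 10551.25/701.15 = 15.048492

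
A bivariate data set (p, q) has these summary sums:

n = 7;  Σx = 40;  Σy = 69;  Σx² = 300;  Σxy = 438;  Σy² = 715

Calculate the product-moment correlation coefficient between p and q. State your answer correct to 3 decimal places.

0.876

Sxx = Σx² − (Σx)²/n = 300 − 228.571429 = 71.428571
Sxy = Σxy − (Σx)(Σy)/n = 438 − 394.285714 = 43.714286
Syy = Σy² − (Σy)²/n = 715 − 680.142857 = 34.857143
r = Sxy/√(Sxx·Syy) = 43.714286/√(2489.795918) = 43.714286/49.897855 = 0.876075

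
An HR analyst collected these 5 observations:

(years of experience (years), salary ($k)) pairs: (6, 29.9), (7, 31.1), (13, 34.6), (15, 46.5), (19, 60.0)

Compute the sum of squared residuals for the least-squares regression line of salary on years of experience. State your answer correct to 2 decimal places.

n = 5, Σx = 60, Σy = 202.1, Σxy = 2684.4, Σx² = 840, Σy² = 8820.63
Sxx = Σx² − (Σx)²/n = 840 − 720 = 120
Sxy = Σxy − (Σx)(Σy)/n = 2684.4 − 2425.2 = 259.2
Syy = Σy² − (Σy)²/n = 8820.63 − 8168.882 = 651.748
b = Sxy/Sxx = 259.2/120 = 2.16
SSE = Syy − b·Sxy = 651.748 − 2.16·259.2 = 91.876

91.88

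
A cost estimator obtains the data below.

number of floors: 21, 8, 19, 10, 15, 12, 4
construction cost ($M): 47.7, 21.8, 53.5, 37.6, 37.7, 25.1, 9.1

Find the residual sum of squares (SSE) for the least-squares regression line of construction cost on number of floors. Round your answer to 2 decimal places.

226.67

n = 7, Σx = 89, Σy = 232.5, Σxy = 3471.7, Σx² = 1351, Σy² = 9160.65
Sxx = Σx² − (Σx)²/n = 1351 − 1131.571429 = 219.428571
Sxy = Σxy − (Σx)(Σy)/n = 3471.7 − 2956.071429 = 515.628571
Syy = Σy² − (Σy)²/n = 9160.65 − 7722.321429 = 1438.328571
b = Sxy/Sxx = 515.628571/219.428571 = 2.349870
SSE = Syy − b·Sxy = 1438.328571 − 2.349870·515.628571 = 226.668568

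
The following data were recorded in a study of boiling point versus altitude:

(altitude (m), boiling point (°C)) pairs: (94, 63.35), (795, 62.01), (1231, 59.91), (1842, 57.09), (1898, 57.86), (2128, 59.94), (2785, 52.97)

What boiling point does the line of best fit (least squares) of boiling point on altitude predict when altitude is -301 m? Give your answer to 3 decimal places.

65.366

n = 7, Σx = 10773, Σy = 413.13, Σxy = 619053.89, Σx² = 21436199
Sxx = Σx² − (Σx)²/n = 21436199 − 16579647 = 4856552
Sxy = Σxy − (Σx)(Σy)/n = 619053.89 − 635807.07 = -16753.18
b = Sxy/Sxx = -16753.18/4856552 = -0.003450
a = ȳ − b·x̄ = 59.018571 − (-0.003450)·1539 = 64.327512
ŷ(-301) = a + b·-301 = 64.327512 + (-0.003450)·(-301) = 65.365842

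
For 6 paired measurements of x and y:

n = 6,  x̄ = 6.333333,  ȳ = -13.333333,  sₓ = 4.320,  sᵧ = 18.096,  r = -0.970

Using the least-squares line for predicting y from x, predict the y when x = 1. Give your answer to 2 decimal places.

b = r · sᵧ/sₓ = -0.97 · 18.096/4.32 = -4.063222
a = ȳ − b·x̄ = -13.333333 − (-4.063222)·6.333333 = 12.400406
ŷ(1) = a + b·1 = 12.400406 + (-4.063222)·1 = 8.337184

8.34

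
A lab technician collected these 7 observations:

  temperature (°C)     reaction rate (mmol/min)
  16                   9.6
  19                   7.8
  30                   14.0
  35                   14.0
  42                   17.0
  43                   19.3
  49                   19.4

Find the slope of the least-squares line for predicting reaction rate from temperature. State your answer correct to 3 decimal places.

0.350

n = 7, Σx = 234, Σy = 101.1, Σxy = 3706.3, Σx² = 8756
Sxx = Σx² − (Σx)²/n = 8756 − 7822.285714 = 933.714286
Sxy = Σxy − (Σx)(Σy)/n = 3706.3 − 3379.628571 = 326.671429
b = Sxy/Sxx = 326.671429/933.714286 = 0.349862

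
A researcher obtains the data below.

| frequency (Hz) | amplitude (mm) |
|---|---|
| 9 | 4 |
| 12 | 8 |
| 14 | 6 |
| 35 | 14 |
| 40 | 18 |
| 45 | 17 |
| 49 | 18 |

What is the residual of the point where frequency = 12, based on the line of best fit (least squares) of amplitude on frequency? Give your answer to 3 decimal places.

n = 7, Σx = 204, Σy = 85, Σxy = 3073, Σx² = 7672
Sxx = Σx² − (Σx)²/n = 7672 − 5945.142857 = 1726.857143
Sxy = Σxy − (Σx)(Σy)/n = 3073 − 2477.142857 = 595.857143
b = Sxy/Sxx = 595.857143/1726.857143 = 0.345053
a = ȳ − b·x̄ = 12.142857 − 0.345053·29.142857 = 2.087028
ŷ(12) = 2.087028 + 0.345053·12 = 6.227664
residual = y − ŷ = 8 − 6.227664 = 1.772336

1.772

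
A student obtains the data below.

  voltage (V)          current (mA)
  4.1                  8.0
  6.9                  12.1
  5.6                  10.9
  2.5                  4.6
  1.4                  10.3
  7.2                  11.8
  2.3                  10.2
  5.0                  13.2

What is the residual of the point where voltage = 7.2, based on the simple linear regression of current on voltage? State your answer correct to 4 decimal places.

n = 8, Σx = 35, Σy = 81.1, Σxy = 377.67, Σx² = 186.12
Sxx = Σx² − (Σx)²/n = 186.12 − 153.125 = 32.995
Sxy = Σxy − (Σx)(Σy)/n = 377.67 − 354.8125 = 22.8575
b = Sxy/Sxx = 22.8575/32.995 = 0.692756
a = ȳ − b·x̄ = 10.1375 − 0.692756·4.375 = 7.106690
ŷ(7.2) = 7.106690 + 0.692756·7.2 = 12.094537
residual = y − ŷ = 11.8 − 12.094537 = -0.294537

-0.2945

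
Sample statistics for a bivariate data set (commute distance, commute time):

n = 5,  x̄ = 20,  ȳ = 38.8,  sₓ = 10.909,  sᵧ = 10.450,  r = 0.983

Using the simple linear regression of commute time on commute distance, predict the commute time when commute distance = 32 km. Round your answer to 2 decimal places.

50.10

b = r · sᵧ/sₓ = 0.983 · 10.45/10.909 = 0.941640
a = ȳ − b·x̄ = 38.8 − 0.941640·20 = 19.967201
ŷ(32) = a + b·32 = 19.967201 + 0.941640·32 = 50.099679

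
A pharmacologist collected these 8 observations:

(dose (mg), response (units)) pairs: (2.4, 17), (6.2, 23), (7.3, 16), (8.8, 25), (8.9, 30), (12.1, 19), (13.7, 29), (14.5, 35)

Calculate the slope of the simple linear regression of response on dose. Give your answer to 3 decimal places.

n = 8, Σx = 73.9, Σy = 194, Σxy = 1921.9, Σx² = 798.49
Sxx = Σx² − (Σx)²/n = 798.49 − 682.65125 = 115.83875
Sxy = Σxy − (Σx)(Σy)/n = 1921.9 − 1792.075 = 129.825
b = Sxy/Sxx = 129.825/115.83875 = 1.120739

1.121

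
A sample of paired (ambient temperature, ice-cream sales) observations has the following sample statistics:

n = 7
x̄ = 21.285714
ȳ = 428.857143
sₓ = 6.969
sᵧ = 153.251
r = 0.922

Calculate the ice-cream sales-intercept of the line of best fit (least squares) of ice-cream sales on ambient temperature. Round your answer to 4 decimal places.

b = r · sᵧ/sₓ = 0.922 · 153.251/6.969 = 20.275136
a = ȳ − b·x̄ = 428.857143 − 20.275136·21.285714 = -2.713601

-2.7136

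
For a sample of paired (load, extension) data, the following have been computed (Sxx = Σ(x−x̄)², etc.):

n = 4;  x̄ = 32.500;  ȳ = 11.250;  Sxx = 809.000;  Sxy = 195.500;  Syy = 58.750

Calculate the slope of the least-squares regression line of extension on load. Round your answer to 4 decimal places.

0.2417

b = Sxy/Sxx = 195.5/809 = 0.241656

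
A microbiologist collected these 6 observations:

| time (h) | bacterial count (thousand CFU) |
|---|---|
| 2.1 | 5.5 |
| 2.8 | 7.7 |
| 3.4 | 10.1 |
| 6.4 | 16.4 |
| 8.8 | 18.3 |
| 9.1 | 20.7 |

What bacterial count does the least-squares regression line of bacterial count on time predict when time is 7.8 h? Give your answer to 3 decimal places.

n = 6, Σx = 32.6, Σy = 78.7, Σxy = 521.82, Σx² = 225.02
Sxx = Σx² − (Σx)²/n = 225.02 − 177.126667 = 47.893333
Sxy = Σxy − (Σx)(Σy)/n = 521.82 − 427.603333 = 94.216667
b = Sxy/Sxx = 94.216667/47.893333 = 1.967219
a = ȳ − b·x̄ = 13.116667 − 1.967219·5.433333 = 2.428111
ŷ(7.8) = a + b·7.8 = 2.428111 + 1.967219·7.8 = 17.772418

17.772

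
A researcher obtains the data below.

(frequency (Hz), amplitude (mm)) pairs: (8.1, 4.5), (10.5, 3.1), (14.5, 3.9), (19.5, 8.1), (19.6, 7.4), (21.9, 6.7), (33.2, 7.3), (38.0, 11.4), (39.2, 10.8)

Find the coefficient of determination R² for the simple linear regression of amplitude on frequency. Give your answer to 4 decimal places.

n = 9, Σx = 204.5, Σy = 63.2, Σxy = 1674.19, Σx² = 5713.01, Σy² = 510.22
Sxx = Σx² − (Σx)²/n = 5713.01 − 4646.694444 = 1066.315556
Sxy = Σxy − (Σx)(Σy)/n = 1674.19 − 1436.044444 = 238.145556
Syy = Σy² − (Σy)²/n = 510.22 − 443.804444 = 66.415556
R² = Sxy²/(Sxx·Syy) = (238.145556)²/(1066.315556·66.415556) = 0.800810

0.8008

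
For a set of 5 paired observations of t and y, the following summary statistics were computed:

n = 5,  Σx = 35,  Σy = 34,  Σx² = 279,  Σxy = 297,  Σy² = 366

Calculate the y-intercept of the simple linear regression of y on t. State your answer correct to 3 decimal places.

-5.347

Sxx = Σx² − (Σx)²/n = 279 − 245 = 34
Sxy = Σxy − (Σx)(Σy)/n = 297 − 238 = 59
b = Sxy/Sxx = 59/34 = 1.735294
a = ȳ − b·x̄ = 6.8 − 1.735294·7 = -5.347059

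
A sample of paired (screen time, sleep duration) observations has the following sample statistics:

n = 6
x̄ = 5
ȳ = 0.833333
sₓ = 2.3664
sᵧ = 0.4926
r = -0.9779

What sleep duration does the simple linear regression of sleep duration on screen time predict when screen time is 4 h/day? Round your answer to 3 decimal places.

1.037

b = r · sᵧ/sₓ = -0.9779 · 0.4926/2.3664 = -0.203564
a = ȳ − b·x̄ = 0.833333 − (-0.203564)·5 = 1.851152
ŷ(4) = a + b·4 = 1.851152 + (-0.203564)·4 = 1.036897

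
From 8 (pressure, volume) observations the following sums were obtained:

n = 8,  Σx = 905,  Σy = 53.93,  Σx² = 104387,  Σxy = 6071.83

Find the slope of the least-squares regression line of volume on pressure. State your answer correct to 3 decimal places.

Sxx = Σx² − (Σx)²/n = 104387 − 102378.125 = 2008.875
Sxy = Σxy − (Σx)(Σy)/n = 6071.83 − 6100.83125 = -29.00125
b = Sxy/Sxx = -29.00125/2008.875 = -0.014437

-0.014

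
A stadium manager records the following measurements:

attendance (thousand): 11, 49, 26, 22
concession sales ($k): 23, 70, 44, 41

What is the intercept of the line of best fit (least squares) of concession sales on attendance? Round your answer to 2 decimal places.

n = 4, Σx = 108, Σy = 178, Σxy = 5729, Σx² = 3682
Sxx = Σx² − (Σx)²/n = 3682 − 2916 = 766
Sxy = Σxy − (Σx)(Σy)/n = 5729 − 4806 = 923
b = Sxy/Sxx = 923/766 = 1.204961
a = ȳ − b·x̄ = 44.5 − 1.204961·27 = 11.966057

11.97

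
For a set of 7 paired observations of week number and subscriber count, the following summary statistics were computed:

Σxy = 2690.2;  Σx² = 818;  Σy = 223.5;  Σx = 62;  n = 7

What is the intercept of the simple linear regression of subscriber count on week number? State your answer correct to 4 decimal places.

8.5179

Sxx = Σx² − (Σx)²/n = 818 − 549.142857 = 268.857143
Sxy = Σxy − (Σx)(Σy)/n = 2690.2 − 1979.571429 = 710.628571
b = Sxy/Sxx = 710.628571/268.857143 = 2.643146
a = ȳ − b·x̄ = 31.928571 − 2.643146·8.857143 = 8.517853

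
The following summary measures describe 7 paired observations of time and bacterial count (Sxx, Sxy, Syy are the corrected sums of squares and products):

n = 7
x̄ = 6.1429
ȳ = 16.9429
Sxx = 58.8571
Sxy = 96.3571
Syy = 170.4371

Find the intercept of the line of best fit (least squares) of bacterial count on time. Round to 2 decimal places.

b = Sxy/Sxx = 96.3571/58.8571 = 1.637136
a = ȳ − b·x̄ = 16.9429 − 1.637136·6.1429 = 6.886135

6.89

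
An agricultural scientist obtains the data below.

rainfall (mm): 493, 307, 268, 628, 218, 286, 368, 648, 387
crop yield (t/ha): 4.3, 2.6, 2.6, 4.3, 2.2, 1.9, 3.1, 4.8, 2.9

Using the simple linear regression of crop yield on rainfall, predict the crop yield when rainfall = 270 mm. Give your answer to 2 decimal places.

2.37

n = 9, Σx = 3603, Σy = 28.7, Σxy = 12711.8, Σx² = 1637923
Sxx = Σx² − (Σx)²/n = 1637923 − 1442401 = 195522
Sxy = Σxy − (Σx)(Σy)/n = 12711.8 − 11489.566667 = 1222.233333
b = Sxy/Sxx = 1222.233333/195522 = 0.006251
a = ȳ − b·x̄ = 3.188889 − 0.006251·400.333333 = 0.686353
ŷ(270) = a + b·270 = 0.686353 + 0.006251·270 = 2.374158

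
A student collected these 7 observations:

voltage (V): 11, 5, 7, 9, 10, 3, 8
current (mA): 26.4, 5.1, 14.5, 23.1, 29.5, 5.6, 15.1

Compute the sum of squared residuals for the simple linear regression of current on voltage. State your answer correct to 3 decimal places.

62.129

n = 7, Σx = 53, Σy = 119.3, Σxy = 1057.9, Σx² = 449, Σy² = 2596.45
Sxx = Σx² − (Σx)²/n = 449 − 401.285714 = 47.714286
Sxy = Σxy − (Σx)(Σy)/n = 1057.9 − 903.271429 = 154.628571
Syy = Σy² − (Σy)²/n = 2596.45 − 2033.212857 = 563.237143
b = Sxy/Sxx = 154.628571/47.714286 = 3.240719
SSE = Syy − b·Sxy = 563.237143 − 3.240719·154.628571 = 62.129461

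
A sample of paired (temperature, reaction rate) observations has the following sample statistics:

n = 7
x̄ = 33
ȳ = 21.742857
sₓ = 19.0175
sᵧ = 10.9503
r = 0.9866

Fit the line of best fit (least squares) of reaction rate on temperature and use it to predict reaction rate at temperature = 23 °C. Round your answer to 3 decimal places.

16.062

b = r · sᵧ/sₓ = 0.9866 · 10.9503/19.0175 = 0.568085
a = ȳ − b·x̄ = 21.742857 − 0.568085·33 = 2.996036
ŷ(23) = a + b·23 = 2.996036 + 0.568085·23 = 16.062002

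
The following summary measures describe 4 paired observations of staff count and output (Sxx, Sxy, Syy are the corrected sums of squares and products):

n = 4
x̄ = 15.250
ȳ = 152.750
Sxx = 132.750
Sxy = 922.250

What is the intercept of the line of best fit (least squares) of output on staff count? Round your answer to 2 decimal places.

b = Sxy/Sxx = 922.25/132.75 = 6.947269
a = ȳ − b·x̄ = 152.75 − 6.947269·15.25 = 46.804143

46.80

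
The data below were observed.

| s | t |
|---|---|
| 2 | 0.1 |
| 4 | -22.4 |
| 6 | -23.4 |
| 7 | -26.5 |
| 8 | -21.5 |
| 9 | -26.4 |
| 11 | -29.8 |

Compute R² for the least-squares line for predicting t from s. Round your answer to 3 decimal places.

0.655

n = 7, Σx = 47, Σy = -149.9, Σxy = -1152.7, Σx² = 371, Σy² = 3798.83
Sxx = Σx² − (Σx)²/n = 371 − 315.571429 = 55.428571
Sxy = Σxy − (Σx)(Σy)/n = -1152.7 − (-1006.471429) = -146.228571
Syy = Σy² − (Σy)²/n = 3798.83 − 3210.001429 = 588.828571
R² = Sxy²/(Sxx·Syy) = (-146.228571)²/(55.428571·588.828571) = 0.655152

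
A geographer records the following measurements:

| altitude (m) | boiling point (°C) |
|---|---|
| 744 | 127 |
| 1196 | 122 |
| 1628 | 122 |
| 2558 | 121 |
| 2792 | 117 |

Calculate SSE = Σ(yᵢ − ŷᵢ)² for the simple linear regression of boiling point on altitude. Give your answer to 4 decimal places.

11.2421

n = 5, Σx = 8918, Σy = 609, Σxy = 1075198, Σx² = 18972964, Σy² = 74227
Sxx = Σx² − (Σx)²/n = 18972964 − 15906144.8 = 3066819.2
Sxy = Σxy − (Σx)(Σy)/n = 1075198 − 1086212.4 = -11014.4
Syy = Σy² − (Σy)²/n = 74227 − 74176.2 = 50.8
b = Sxy/Sxx = -11014.4/3066819.2 = -0.003591
SSE = Syy − b·Sxy = 50.8 − (-0.003591)·(-11014.4) = 11.242074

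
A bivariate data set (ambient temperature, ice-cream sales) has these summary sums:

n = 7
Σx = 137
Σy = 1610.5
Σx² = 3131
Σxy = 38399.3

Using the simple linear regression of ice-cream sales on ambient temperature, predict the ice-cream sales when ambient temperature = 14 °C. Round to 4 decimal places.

Sxx = Σx² − (Σx)²/n = 3131 − 2681.285714 = 449.714286
Sxy = Σxy − (Σx)(Σy)/n = 38399.3 − 31519.785714 = 6879.514286
b = Sxy/Sxx = 6879.514286/449.714286 = 15.297522
a = ȳ − b·x̄ = 230.071429 − 15.297522·19.571429 = -69.322935
ŷ(14) = a + b·14 = -69.322935 + 15.297522·14 = 144.842376

144.8424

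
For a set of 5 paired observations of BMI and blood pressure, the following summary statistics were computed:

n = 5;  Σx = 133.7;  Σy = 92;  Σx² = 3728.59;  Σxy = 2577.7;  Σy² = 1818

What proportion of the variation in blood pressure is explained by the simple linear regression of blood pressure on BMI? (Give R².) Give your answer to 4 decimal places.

Sxx = Σx² − (Σx)²/n = 3728.59 − 3575.138 = 153.452
Sxy = Σxy − (Σx)(Σy)/n = 2577.7 − 2460.08 = 117.62
Syy = Σy² − (Σy)²/n = 1818 − 1692.8 = 125.2
R² = Sxy²/(Sxx·Syy) = (117.62)²/(153.452·125.2) = 0.720088

0.7201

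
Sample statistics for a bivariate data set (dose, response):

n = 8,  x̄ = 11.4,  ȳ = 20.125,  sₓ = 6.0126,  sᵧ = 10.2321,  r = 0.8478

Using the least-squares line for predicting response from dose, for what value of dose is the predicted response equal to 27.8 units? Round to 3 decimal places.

b = r · sᵧ/sₓ = 0.8478 · 10.2321/6.0126 = 1.442766
a = ȳ − b·x̄ = 20.125 − 1.442766·11.4 = 3.677468
Set a + b·x = 27.8: x = (27.8 − 3.677468) / 1.442766 = 16.719643

16.720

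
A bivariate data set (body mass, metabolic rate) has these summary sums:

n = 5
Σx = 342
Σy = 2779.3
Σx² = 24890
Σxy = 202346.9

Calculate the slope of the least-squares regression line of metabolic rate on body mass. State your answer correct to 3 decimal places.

8.177

Sxx = Σx² − (Σx)²/n = 24890 − 23392.8 = 1497.2
Sxy = Σxy − (Σx)(Σy)/n = 202346.9 − 190104.12 = 12242.78
b = Sxy/Sxx = 12242.78/1497.2 = 8.177117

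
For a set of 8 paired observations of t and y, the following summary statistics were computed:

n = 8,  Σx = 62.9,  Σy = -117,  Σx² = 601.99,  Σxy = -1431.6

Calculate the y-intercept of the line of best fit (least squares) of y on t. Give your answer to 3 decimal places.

Sxx = Σx² − (Σx)²/n = 601.99 − 494.55125 = 107.43875
Sxy = Σxy − (Σx)(Σy)/n = -1431.6 − (-919.9125) = -511.6875
b = Sxy/Sxx = -511.6875/107.43875 = -4.762597
a = ȳ − b·x̄ = -14.625 − (-4.762597)·7.8625 = 22.820921

22.821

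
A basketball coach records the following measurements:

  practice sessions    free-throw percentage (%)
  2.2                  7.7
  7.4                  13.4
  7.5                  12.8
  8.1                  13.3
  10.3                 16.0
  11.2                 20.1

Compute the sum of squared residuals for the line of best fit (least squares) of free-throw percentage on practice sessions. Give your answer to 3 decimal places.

n = 6, Σx = 46.7, Σy = 83.3, Σxy = 709.75, Σx² = 412.99, Σy² = 1239.59
Sxx = Σx² − (Σx)²/n = 412.99 − 363.481667 = 49.508333
Sxy = Σxy − (Σx)(Σy)/n = 709.75 − 648.351667 = 61.398333
Syy = Σy² − (Σy)²/n = 1239.59 − 1156.481667 = 83.108333
b = Sxy/Sxx = 61.398333/49.508333 = 1.240162
SSE = Syy − b·Sxy = 83.108333 − 1.240162·61.398333 = 6.964479

6.964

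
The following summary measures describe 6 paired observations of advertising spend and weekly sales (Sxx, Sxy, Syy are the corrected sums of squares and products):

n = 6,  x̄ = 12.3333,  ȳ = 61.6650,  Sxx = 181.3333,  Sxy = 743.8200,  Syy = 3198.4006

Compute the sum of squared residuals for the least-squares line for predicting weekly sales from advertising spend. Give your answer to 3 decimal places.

147.289

b = Sxy/Sxx = 743.82/181.3333 = 4.101949
SSE = Syy − b·Sxy = 3198.4006 − 4.101949·743.82 = 147.288684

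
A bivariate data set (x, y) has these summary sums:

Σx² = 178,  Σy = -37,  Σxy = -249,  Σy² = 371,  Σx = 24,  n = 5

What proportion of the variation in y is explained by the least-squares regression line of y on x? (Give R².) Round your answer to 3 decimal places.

0.835

Sxx = Σx² − (Σx)²/n = 178 − 115.2 = 62.8
Sxy = Σxy − (Σx)(Σy)/n = -249 − (-177.6) = -71.4
Syy = Σy² − (Σy)²/n = 371 − 273.8 = 97.2
R² = Sxy²/(Sxx·Syy) = (-71.4)²/(62.8·97.2) = 0.835162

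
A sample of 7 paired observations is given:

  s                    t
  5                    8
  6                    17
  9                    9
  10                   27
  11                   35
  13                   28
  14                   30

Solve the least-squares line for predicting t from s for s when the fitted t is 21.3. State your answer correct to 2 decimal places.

n = 7, Σx = 68, Σy = 154, Σxy = 1662, Σx² = 728
Sxx = Σx² − (Σx)²/n = 728 − 660.571429 = 67.428571
Sxy = Σxy − (Σx)(Σy)/n = 1662 − 1496 = 166
b = Sxy/Sxx = 166/67.428571 = 2.461864
a = ȳ − b·x̄ = 22 − 2.461864·9.714286 = -1.915254
Set a + b·x = 21.3: x = (21.3 − (-1.915254)) / 2.461864 = 9.429948

9.43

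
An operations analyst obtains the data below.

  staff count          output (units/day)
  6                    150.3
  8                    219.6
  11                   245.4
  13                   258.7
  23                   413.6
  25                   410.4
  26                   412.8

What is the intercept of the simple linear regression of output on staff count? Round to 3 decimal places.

n = 7, Σx = 112, Σy = 2110.8, Σxy = 39226.7, Σx² = 2220
Sxx = Σx² − (Σx)²/n = 2220 − 1792 = 428
Sxy = Σxy − (Σx)(Σy)/n = 39226.7 − 33772.8 = 5453.9
b = Sxy/Sxx = 5453.9/428 = 12.742757
a = ȳ − b·x̄ = 301.542857 − 12.742757·16 = 97.658745

97.659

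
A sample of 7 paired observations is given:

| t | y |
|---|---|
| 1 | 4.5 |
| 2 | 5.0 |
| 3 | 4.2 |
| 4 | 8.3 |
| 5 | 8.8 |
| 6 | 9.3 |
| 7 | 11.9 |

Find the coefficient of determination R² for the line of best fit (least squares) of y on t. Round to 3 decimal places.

0.877

n = 7, Σx = 28, Σy = 52, Σxy = 243.4, Σx² = 140, Σy² = 437.32
Sxx = Σx² − (Σx)²/n = 140 − 112 = 28
Sxy = Σxy − (Σx)(Σy)/n = 243.4 − 208 = 35.4
Syy = Σy² − (Σy)²/n = 437.32 − 386.285714 = 51.034286
R² = Sxy²/(Sxx·Syy) = (35.4)²/(28·51.034286) = 0.876973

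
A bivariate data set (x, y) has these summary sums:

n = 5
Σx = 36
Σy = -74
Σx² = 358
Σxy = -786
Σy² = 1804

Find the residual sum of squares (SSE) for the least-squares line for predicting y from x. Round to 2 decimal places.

Sxx = Σx² − (Σx)²/n = 358 − 259.2 = 98.8
Sxy = Σxy − (Σx)(Σy)/n = -786 − (-532.8) = -253.2
Syy = Σy² − (Σy)²/n = 1804 − 1095.2 = 708.8
b = Sxy/Sxx = -253.2/98.8 = -2.562753
SSE = Syy − b·Sxy = 708.8 − (-2.562753)·(-253.2) = 59.910931

59.91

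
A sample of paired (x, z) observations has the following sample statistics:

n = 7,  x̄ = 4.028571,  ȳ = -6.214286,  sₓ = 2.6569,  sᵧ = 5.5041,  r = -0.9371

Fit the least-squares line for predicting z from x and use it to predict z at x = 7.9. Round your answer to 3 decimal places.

b = r · sᵧ/sₓ = -0.9371 · 5.5041/2.6569 = -1.941320
a = ȳ − b·x̄ = -6.214286 − (-1.941320)·4.028571 = 1.606458
ŷ(7.9) = a + b·7.9 = 1.606458 + (-1.941320)·7.9 = -13.729967

-13.730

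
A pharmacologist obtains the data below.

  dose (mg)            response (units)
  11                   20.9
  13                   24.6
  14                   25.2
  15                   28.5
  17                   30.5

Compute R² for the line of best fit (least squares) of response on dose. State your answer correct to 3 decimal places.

0.970

n = 5, Σx = 70, Σy = 129.7, Σxy = 1848.5, Σx² = 1000, Σy² = 3419.51
Sxx = Σx² − (Σx)²/n = 1000 − 980 = 20
Sxy = Σxy − (Σx)(Σy)/n = 1848.5 − 1815.8 = 32.7
Syy = Σy² − (Σy)²/n = 3419.51 − 3364.418 = 55.092
R² = Sxy²/(Sxx·Syy) = (32.7)²/(20·55.092) = 0.970459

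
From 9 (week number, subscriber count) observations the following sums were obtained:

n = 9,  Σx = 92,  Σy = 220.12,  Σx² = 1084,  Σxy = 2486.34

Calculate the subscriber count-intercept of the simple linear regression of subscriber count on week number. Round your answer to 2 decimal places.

Sxx = Σx² − (Σx)²/n = 1084 − 940.444444 = 143.555556
Sxy = Σxy − (Σx)(Σy)/n = 2486.34 − 2250.115556 = 236.224444
b = Sxy/Sxx = 236.224444/143.555556 = 1.645526
a = ȳ − b·x̄ = 24.457778 − 1.645526·10.222222 = 7.636842

7.64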